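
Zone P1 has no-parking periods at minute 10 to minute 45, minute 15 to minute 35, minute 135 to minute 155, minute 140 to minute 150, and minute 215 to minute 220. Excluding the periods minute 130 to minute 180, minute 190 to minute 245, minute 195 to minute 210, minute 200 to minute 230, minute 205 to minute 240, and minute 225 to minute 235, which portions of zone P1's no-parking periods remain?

A, merged: minute 10 to minute 45, minute 135 to minute 155, minute 215 to minute 220.
B, merged: minute 130 to minute 180, minute 190 to minute 245.
minute 10 to minute 45 is untouched.
minute 135 to minute 155 lies entirely inside B → drops out.
minute 215 to minute 220 lies entirely inside B → drops out.

minute 10 to minute 45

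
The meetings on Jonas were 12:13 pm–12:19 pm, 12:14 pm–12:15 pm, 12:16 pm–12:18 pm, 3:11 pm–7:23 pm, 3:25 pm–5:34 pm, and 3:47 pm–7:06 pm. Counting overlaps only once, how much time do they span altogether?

4 h 18 min

Merged: 12:13 pm-12:19 pm, 3:11 pm-7:23 pm.
Lengths: 6 min + 4 h 12 min = 4 h 18 min.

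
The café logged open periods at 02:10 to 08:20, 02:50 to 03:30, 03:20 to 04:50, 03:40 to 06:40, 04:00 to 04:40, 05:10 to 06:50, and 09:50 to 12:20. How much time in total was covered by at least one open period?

Merged: 02:10–08:20, 09:50–12:20.
Lengths: 6 h 10 min + 2 h 30 min = 8 h 40 min.

8 h 40 min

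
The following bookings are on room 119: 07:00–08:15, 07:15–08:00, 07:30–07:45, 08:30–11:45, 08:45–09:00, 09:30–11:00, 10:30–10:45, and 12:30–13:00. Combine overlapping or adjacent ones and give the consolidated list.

07:00–08:15, 08:30–11:45, 12:30–13:00

07:15–08:00 overlaps/touches 07:00–08:15 → extend to 07:00–08:15.
07:30–07:45 overlaps/touches 07:00–08:15 → extend to 07:00–08:15.
08:30–11:45 is disjoint → start new block.
08:45–09:00 overlaps/touches 08:30–11:45 → extend to 08:30–11:45.
09:30–11:00 overlaps/touches 08:30–11:45 → extend to 08:30–11:45.
10:30–10:45 overlaps/touches 08:30–11:45 → extend to 08:30–11:45.
12:30–13:00 is disjoint → start new block.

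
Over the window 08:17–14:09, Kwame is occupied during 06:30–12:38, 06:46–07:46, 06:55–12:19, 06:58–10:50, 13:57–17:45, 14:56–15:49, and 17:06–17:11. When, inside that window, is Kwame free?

Covered (merged): 06:30–12:38, 13:57–17:45.
Uncovered inside 08:17–14:09: 12:38–13:57.

12:38–13:57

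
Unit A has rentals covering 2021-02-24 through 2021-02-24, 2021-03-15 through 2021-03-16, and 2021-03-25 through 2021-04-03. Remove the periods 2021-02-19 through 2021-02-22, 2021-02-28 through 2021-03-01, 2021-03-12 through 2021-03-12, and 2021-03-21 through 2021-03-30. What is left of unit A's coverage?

2021-02-24 through 2021-02-24, 2021-03-15 through 2021-03-16, 2021-03-31 through 2021-04-03

2021-02-24 through 2021-02-24 is untouched.
2021-03-15 through 2021-03-16 is untouched.
2021-03-25 through 2021-04-03 with B removed leaves 2021-03-31 through 2021-04-03.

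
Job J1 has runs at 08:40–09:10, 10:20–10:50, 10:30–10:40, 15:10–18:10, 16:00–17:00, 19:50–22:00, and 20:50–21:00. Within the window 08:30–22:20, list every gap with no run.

After merging, the occupied span is 08:40–09:10, 10:20–10:50, 15:10–18:10, 19:50–22:00.
Uncovered inside 08:30–22:20: 08:30–08:40, 09:10–10:20, 10:50–15:10, 18:10–19:50, 22:00–22:20.

08:30–08:40, 09:10–10:20, 10:50–15:10, 18:10–19:50, 22:00–22:20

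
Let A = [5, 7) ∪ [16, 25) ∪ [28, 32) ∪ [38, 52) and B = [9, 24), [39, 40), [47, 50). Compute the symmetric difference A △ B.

[5, 7) ∪ [9, 16) ∪ [24, 25) ∪ [28, 32) ∪ [38, 39) ∪ [40, 47) ∪ [50, 52)

A \ B = [5, 7), [24, 25), [28, 32), [38, 39), [40, 47), [50, 52).
B \ A = [9, 16).
Union of the two gives the symmetric difference.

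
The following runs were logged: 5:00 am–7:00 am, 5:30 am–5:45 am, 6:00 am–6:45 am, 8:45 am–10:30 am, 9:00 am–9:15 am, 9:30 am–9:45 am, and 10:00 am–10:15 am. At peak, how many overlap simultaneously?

2

Sweep endpoints in order; track running count of active intervals.
Peak of 2 reached at 5:30 am.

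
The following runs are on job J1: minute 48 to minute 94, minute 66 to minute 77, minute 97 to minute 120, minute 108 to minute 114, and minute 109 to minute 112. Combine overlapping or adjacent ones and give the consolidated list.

minute 66 to minute 77 overlaps/touches minute 48 to minute 94 → extend to minute 48 to minute 94.
minute 97 to minute 120 is disjoint → start new block.
minute 108 to minute 114 overlaps/touches minute 97 to minute 120 → extend to minute 97 to minute 120.
minute 109 to minute 112 overlaps/touches minute 97 to minute 120 → extend to minute 97 to minute 120.

minute 48 to minute 94, minute 97 to minute 120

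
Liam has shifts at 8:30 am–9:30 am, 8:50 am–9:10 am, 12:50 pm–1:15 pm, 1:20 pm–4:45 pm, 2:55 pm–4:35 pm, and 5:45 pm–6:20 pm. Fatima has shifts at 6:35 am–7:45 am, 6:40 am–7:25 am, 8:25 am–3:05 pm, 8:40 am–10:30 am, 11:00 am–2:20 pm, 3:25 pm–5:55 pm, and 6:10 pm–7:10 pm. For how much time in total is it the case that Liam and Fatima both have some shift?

4 h 50 min

Merge the first list: 8:30 am-9:30 am, 12:50 pm-1:15 pm, 1:20 pm-4:45 pm, 5:45 pm-6:20 pm.
Merge the second list: 6:35 am-7:45 am, 8:25 am-3:05 pm, 3:25 pm-5:55 pm, 6:10 pm-7:10 pm.
A ∩ B = 8:30 am-9:30 am, 12:50 pm-1:15 pm, 1:20 pm-3:05 pm, 3:25 pm-4:45 pm, 5:45 pm-5:55 pm, 6:10 pm-6:20 pm.
Total: 1 h + 25 min + 1 h 45 min + 1 h 20 min + 10 min + 10 min = 4 h 50 min.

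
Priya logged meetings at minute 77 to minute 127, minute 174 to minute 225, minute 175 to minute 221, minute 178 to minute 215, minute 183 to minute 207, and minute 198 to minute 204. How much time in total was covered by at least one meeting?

Merged: minute 77 to minute 127, minute 174 to minute 225.
Lengths: 50 minutes + 51 minutes = 101 minutes.

101 minutes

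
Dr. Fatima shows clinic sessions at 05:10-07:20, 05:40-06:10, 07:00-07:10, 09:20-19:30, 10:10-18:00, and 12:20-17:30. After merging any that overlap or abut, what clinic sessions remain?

05:40–06:10 overlaps/touches 05:10–07:20 → extend to 05:10–07:20.
07:00–07:10 overlaps/touches 05:10–07:20 → extend to 05:10–07:20.
09:20–19:30 is disjoint → start new block.
10:10–18:00 overlaps/touches 09:20–19:30 → extend to 09:20–19:30.
12:20–17:30 overlaps/touches 09:20–19:30 → extend to 09:20–19:30.

05:10–07:20, 09:20–19:30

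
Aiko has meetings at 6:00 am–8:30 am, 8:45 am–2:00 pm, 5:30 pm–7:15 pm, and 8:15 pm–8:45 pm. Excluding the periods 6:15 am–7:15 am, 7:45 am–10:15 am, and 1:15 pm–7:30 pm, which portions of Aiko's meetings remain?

6:00 am–8:30 am with B removed leaves 6:00 am–6:15 am, 7:15 am–7:45 am.
8:45 am–2:00 pm with B removed leaves 10:15 am–1:15 pm.
5:30 pm–7:15 pm lies entirely inside B → drops out.
8:15 pm–8:45 pm is untouched.

6:00 am–6:15 am, 7:15 am–7:45 am, 10:15 am–1:15 pm, 8:15 pm–8:45 pm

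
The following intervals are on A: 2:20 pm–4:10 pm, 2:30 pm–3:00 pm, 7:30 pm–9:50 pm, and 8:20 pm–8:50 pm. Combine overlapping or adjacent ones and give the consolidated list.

2:20 pm–4:10 pm, 7:30 pm–9:50 pm

2:30 pm–3:00 pm overlaps/touches 2:20 pm–4:10 pm → extend to 2:20 pm–4:10 pm.
7:30 pm–9:50 pm is disjoint → start new block.
8:20 pm–8:50 pm overlaps/touches 7:30 pm–9:50 pm → extend to 7:30 pm–9:50 pm.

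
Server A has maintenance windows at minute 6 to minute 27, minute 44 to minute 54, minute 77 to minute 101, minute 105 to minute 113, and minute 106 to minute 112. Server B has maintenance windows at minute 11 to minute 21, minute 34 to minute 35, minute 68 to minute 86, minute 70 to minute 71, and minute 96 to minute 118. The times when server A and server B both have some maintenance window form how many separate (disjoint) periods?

4

First set merges to minute 6 to minute 27, minute 44 to minute 54, minute 77 to minute 101, minute 105 to minute 113.
Second set merges to minute 11 to minute 21, minute 34 to minute 35, minute 68 to minute 86, minute 96 to minute 118.
A ∩ B = minute 11 to minute 21, minute 77 to minute 86, minute 96 to minute 101, minute 105 to minute 113.
That is 4 disjoint pieces.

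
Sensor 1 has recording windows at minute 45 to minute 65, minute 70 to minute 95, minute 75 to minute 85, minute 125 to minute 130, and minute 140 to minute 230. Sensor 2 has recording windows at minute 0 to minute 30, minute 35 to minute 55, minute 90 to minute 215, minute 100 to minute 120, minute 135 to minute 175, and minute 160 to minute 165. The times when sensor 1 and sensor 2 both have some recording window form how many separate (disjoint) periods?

Merge the first list: minute 45 to minute 65, minute 70 to minute 95, minute 125 to minute 130, minute 140 to minute 230.
Merge the second list: minute 0 to minute 30, minute 35 to minute 55, minute 90 to minute 215.
A ∩ B = minute 45 to minute 55, minute 90 to minute 95, minute 125 to minute 130, minute 140 to minute 215.
That is 4 disjoint pieces.

4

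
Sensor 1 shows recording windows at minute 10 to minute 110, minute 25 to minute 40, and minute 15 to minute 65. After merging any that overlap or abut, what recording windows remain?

Sort by start: minute 10 to minute 110, minute 15 to minute 65, minute 25 to minute 40.
minute 15 to minute 65 overlaps/touches minute 10 to minute 110 → extend to minute 10 to minute 110.
minute 25 to minute 40 overlaps/touches minute 10 to minute 110 → extend to minute 10 to minute 110.

minute 10 to minute 110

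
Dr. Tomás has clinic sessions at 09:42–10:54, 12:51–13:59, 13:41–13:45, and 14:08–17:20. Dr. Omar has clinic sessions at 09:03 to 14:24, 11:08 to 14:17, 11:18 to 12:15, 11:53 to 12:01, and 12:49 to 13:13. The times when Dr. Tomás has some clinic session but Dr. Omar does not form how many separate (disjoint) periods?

1

Merge the first list: 09:42-10:54, 12:51-13:59, 14:08-17:20.
Merge the second list: 09:03-14:24.
A \ B = 14:24-17:20.
That is 1 disjoint piece.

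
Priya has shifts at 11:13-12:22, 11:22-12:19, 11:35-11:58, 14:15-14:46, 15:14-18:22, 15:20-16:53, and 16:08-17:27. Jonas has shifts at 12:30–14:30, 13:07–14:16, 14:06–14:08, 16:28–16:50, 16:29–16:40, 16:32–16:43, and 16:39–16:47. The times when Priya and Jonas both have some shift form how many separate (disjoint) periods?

A, merged: 11:13-12:22, 14:15-14:46, 15:14-18:22.
B, merged: 12:30-14:30, 16:28-16:50.
A ∩ B = 14:15-14:30, 16:28-16:50.
That is 2 disjoint pieces.

2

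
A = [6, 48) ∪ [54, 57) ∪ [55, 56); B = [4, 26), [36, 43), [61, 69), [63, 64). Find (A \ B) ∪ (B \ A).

[4, 6) ∪ [26, 36) ∪ [43, 48) ∪ [54, 57) ∪ [61, 69)

Merge the first list: [6, 48), [54, 57).
Merge the second list: [4, 26), [36, 43), [61, 69).
Only in the first: [26, 36), [43, 48), [54, 57).
Only in the second: [4, 6), [61, 69).
Together these are the periods covered by exactly one.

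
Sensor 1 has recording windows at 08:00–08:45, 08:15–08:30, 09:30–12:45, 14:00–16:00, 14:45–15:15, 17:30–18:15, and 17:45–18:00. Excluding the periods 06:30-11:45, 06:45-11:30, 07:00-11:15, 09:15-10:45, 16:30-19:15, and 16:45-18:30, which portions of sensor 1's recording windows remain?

11:45–12:45, 14:00–16:00

A, merged: 08:00–08:45, 09:30–12:45, 14:00–16:00, 17:30–18:15.
B, merged: 06:30–11:45, 16:30–19:15.
08:00–08:45 lies entirely inside B → drops out.
09:30–12:45 with B removed leaves 11:45–12:45.
14:00–16:00 is untouched.
17:30–18:15 lies entirely inside B → drops out.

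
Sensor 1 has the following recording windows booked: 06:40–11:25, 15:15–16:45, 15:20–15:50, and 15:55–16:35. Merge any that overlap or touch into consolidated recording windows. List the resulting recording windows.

06:40-11:25, 15:15-16:45

15:15-16:45 is disjoint → start new block.
15:20-15:50 overlaps/touches 15:15-16:45 → extend to 15:15-16:45.
15:55-16:35 overlaps/touches 15:15-16:45 → extend to 15:15-16:45.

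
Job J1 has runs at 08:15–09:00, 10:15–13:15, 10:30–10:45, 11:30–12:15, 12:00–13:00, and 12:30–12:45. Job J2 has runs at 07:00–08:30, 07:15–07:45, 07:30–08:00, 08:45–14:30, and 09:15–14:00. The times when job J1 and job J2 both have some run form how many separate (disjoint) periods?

A, merged: 08:15-09:00, 10:15-13:15.
B, merged: 07:00-08:30, 08:45-14:30.
A ∩ B = 08:15-08:30, 08:45-09:00, 10:15-13:15.
That is 3 disjoint pieces.

3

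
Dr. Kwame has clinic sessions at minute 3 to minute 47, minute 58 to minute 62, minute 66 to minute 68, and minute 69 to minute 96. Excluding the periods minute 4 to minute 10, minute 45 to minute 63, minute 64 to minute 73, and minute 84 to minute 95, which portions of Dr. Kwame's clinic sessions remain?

minute 3 to minute 47 with B removed leaves minute 3 to minute 4, minute 10 to minute 45.
minute 58 to minute 62 lies entirely inside B → drops out.
minute 66 to minute 68 lies entirely inside B → drops out.
minute 69 to minute 96 with B removed leaves minute 73 to minute 84, minute 95 to minute 96.

minute 3 to minute 4, minute 10 to minute 45, minute 73 to minute 84, minute 95 to minute 96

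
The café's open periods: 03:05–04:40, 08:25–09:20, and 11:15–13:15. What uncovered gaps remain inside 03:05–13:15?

04:40–08:25, 09:20–11:15

Covered (merged): 03:05–04:40, 08:25–09:20, 11:15–13:15.
Complement within 03:05–13:15: 04:40–08:25, 09:20–11:15.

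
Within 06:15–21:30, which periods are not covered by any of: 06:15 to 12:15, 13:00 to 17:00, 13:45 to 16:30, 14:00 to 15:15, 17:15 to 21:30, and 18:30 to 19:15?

12:15–13:00, 17:00–17:15

Covered (merged): 06:15–12:15, 13:00–17:00, 17:15–21:30.
Gaps within 06:15–21:30: 12:15–13:00, 17:00–17:15.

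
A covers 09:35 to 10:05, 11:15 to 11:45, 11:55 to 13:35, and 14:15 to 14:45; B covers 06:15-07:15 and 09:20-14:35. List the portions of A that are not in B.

14:35–14:45

09:35–10:05: entirely removed.
11:15–11:45: entirely removed.
11:55–13:35: entirely removed.
14:15–14:45 \ B = 14:35–14:45.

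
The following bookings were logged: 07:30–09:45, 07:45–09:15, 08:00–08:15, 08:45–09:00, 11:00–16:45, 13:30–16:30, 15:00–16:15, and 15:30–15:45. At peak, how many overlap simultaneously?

4

Walk the sorted start/end points keeping a running depth.
The depth first hits 4 at 15:30.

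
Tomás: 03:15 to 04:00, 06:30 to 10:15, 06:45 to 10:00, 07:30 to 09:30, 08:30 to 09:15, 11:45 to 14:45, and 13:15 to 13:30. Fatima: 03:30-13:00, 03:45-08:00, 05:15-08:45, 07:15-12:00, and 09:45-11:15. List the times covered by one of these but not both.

First set merges to 03:15–04:00, 06:30–10:15, 11:45–14:45.
Second set merges to 03:30–13:00.
A but not B: 03:15–03:30, 13:00–14:45.
B but not A: 04:00–06:30, 10:15–11:45.
Combining gives A △ B.

03:15–03:30, 04:00–06:30, 10:15–11:45, 13:00–14:45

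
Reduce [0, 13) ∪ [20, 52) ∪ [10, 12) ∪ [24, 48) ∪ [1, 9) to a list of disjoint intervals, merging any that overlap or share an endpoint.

[0, 13) ∪ [20, 52)

Sort by start: [0, 13), [1, 9), [10, 12), [20, 52), [24, 48).
[1, 9) overlaps/touches [0, 13) → extend to [0, 13).
[10, 12) overlaps/touches [0, 13) → extend to [0, 13).
[20, 52) is disjoint → start new block.
[24, 48) overlaps/touches [20, 52) → extend to [20, 52).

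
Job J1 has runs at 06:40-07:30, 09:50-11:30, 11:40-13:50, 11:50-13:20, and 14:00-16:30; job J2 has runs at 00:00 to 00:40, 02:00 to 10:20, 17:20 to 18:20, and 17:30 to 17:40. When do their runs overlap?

Merge the first list: 06:40–07:30, 09:50–11:30, 11:40–13:50, 14:00–16:30.
Merge the second list: 00:00–00:40, 02:00–10:20, 17:20–18:20.
06:40–07:30 meets the second set on 06:40–07:30.
09:50–11:30 meets the second set on 09:50–10:20.
11:40–13:50: no overlap with the second set.
14:00–16:30: no overlap with the second set.

06:40–07:30, 09:50–10:20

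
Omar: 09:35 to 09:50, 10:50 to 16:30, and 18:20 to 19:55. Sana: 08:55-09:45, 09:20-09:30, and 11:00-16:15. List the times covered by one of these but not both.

Second set merges to 08:55-09:45, 11:00-16:15.
A \ B = 09:45-09:50, 10:50-11:00, 16:15-16:30, 18:20-19:55.
B \ A = 08:55-09:35.
Union of the two gives the symmetric difference.

08:55-09:35, 09:45-09:50, 10:50-11:00, 16:15-16:30, 18:20-19:55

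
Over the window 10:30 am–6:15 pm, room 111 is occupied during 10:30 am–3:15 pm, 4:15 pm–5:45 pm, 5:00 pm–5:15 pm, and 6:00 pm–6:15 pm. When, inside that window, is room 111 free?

After merging, the occupied span is 10:30 am–3:15 pm, 4:15 pm–5:45 pm, 6:00 pm–6:15 pm.
Complement within 10:30 am–6:15 pm: 3:15 pm–4:15 pm, 5:45 pm–6:00 pm.

3:15 pm–4:15 pm, 5:45 pm–6:00 pm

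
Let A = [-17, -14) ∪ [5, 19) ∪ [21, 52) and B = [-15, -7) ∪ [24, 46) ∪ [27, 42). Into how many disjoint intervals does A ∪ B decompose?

3

Merge the second list: [-15, -7), [24, 46).
A ∪ B = [-17, -7), [5, 19), [21, 52).
That is 3 disjoint pieces.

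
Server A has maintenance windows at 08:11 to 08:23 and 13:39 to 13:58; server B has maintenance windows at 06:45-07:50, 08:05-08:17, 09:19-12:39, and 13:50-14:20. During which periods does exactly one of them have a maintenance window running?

A \ B = 08:17–08:23, 13:39–13:50.
B \ A = 06:45–07:50, 08:05–08:11, 09:19–12:39, 13:58–14:20.
Union of the two gives the symmetric difference.

06:45–07:50, 08:05–08:11, 08:17–08:23, 09:19–12:39, 13:39–13:50, 13:58–14:20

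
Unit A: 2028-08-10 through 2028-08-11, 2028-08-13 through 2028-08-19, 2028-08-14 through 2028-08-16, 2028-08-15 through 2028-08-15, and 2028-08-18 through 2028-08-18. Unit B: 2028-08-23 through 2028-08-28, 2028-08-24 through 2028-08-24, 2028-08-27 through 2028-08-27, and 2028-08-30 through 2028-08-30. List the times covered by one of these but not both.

A, merged: 2028-08-10 through 2028-08-11, 2028-08-13 through 2028-08-19.
B, merged: 2028-08-23 through 2028-08-28, 2028-08-30 through 2028-08-30.
A but not B: 2028-08-10 through 2028-08-11, 2028-08-13 through 2028-08-19.
B but not A: 2028-08-23 through 2028-08-28, 2028-08-30 through 2028-08-30.
Combining gives A △ B.

2028-08-10 through 2028-08-11, 2028-08-13 through 2028-08-19, 2028-08-23 through 2028-08-28, 2028-08-30 through 2028-08-30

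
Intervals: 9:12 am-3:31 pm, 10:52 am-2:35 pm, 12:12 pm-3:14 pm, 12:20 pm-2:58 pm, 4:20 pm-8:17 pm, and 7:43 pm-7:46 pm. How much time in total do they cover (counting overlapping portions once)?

Merged: 9:12 am-3:31 pm, 4:20 pm-8:17 pm.
Lengths: 6 h 19 min + 3 h 57 min = 10 h 16 min.

10 h 16 min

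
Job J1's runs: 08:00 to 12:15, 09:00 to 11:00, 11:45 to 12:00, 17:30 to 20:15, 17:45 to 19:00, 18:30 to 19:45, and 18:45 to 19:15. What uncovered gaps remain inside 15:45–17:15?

15:45-17:15

Covered (merged): 08:00-12:15, 17:30-20:15.
Complement within 15:45-17:15: 15:45-17:15.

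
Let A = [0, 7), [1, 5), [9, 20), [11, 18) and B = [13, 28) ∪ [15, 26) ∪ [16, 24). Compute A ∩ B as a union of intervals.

A, merged: [0, 7), [9, 20).
B, merged: [13, 28).
[0, 7): no overlap with the second set.
[9, 20) meets the second set on [13, 20).

[13, 20)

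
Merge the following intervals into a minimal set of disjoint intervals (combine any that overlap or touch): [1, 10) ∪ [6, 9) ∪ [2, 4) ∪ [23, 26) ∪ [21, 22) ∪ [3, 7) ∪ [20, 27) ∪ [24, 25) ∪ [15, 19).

[1, 10) ∪ [15, 19) ∪ [20, 27)

Sort by start: [1, 10), [2, 4), [3, 7), [6, 9), [15, 19), [20, 27), [21, 22), [23, 26), [24, 25).
[2, 4) overlaps/touches [1, 10) → extend to [1, 10).
[3, 7) overlaps/touches [1, 10) → extend to [1, 10).
[6, 9) overlaps/touches [1, 10) → extend to [1, 10).
[15, 19) is disjoint → start new block.
[20, 27) is disjoint → start new block.
[21, 22) overlaps/touches [20, 27) → extend to [20, 27).
[23, 26) overlaps/touches [20, 27) → extend to [20, 27).
[24, 25) overlaps/touches [20, 27) → extend to [20, 27).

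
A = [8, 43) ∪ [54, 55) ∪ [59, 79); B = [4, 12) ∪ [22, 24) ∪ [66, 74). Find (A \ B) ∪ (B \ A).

A but not B: [12, 22), [24, 43), [54, 55), [59, 66), [74, 79).
B but not A: [4, 8).
Combining gives A △ B.

[4, 8) ∪ [12, 22) ∪ [24, 43) ∪ [54, 55) ∪ [59, 66) ∪ [74, 79)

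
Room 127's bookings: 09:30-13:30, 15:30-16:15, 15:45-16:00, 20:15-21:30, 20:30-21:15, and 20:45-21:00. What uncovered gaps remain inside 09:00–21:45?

09:00–09:30, 13:30–15:30, 16:15–20:15, 21:30–21:45

The merged coverage is 09:30–13:30, 15:30–16:15, 20:15–21:30.
Complement within 09:00–21:45: 09:00–09:30, 13:30–15:30, 16:15–20:15, 21:30–21:45.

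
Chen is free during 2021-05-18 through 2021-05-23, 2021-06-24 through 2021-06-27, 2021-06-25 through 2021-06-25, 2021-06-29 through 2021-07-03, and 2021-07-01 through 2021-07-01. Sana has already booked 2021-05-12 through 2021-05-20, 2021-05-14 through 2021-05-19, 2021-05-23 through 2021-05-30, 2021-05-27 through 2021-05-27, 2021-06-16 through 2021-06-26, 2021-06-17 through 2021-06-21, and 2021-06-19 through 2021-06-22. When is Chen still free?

2021-05-21 through 2021-05-22, 2021-06-27 through 2021-06-27, 2021-06-29 through 2021-07-03

A, merged: 2021-05-18 through 2021-05-23, 2021-06-24 through 2021-06-27, 2021-06-29 through 2021-07-03.
B, merged: 2021-05-12 through 2021-05-20, 2021-05-23 through 2021-05-30, 2021-06-16 through 2021-06-26.
2021-05-18 through 2021-05-23 \ B = 2021-05-21 through 2021-05-22.
2021-06-24 through 2021-06-27 \ B = 2021-06-27 through 2021-06-27.
2021-06-29 through 2021-07-03: nothing removed.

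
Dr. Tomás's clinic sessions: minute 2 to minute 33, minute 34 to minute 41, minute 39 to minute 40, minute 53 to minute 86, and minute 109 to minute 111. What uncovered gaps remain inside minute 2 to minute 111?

minute 33 to minute 34, minute 41 to minute 53, minute 86 to minute 109

The merged coverage is minute 2 to minute 33, minute 34 to minute 41, minute 53 to minute 86, minute 109 to minute 111.
Complement within minute 2 to minute 111: minute 33 to minute 34, minute 41 to minute 53, minute 86 to minute 109.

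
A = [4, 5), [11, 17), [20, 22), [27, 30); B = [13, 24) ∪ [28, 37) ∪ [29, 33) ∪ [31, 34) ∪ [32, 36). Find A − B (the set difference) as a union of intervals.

[4, 5) ∪ [11, 13) ∪ [27, 28)

B, merged: [13, 24), [28, 37).
[4, 5) is untouched.
[11, 17) with B removed leaves [11, 13).
[20, 22) lies entirely inside B → drops out.
[27, 30) with B removed leaves [27, 28).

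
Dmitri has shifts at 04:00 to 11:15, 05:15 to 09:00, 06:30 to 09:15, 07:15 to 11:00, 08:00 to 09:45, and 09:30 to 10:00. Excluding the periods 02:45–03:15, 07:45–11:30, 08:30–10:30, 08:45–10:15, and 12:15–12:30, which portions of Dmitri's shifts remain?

Merge the first list: 04:00–11:15.
Merge the second list: 02:45–03:15, 07:45–11:30, 12:15–12:30.
04:00–11:15 minus B → 04:00–07:45.

04:00–07:45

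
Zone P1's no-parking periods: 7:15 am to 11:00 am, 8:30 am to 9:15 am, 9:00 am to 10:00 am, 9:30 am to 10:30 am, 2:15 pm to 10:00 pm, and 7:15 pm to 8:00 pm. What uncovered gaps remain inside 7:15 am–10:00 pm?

Covered (merged): 7:15 am-11:00 am, 2:15 pm-10:00 pm.
Gaps within 7:15 am-10:00 pm: 11:00 am-2:15 pm.

11:00 am-2:15 pm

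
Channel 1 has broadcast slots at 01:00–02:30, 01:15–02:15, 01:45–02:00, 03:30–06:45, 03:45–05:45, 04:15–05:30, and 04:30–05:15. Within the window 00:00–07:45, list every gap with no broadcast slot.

The merged coverage is 01:00–02:30, 03:30–06:45.
Uncovered inside 00:00–07:45: 00:00–01:00, 02:30–03:30, 06:45–07:45.

00:00–01:00, 02:30–03:30, 06:45–07:45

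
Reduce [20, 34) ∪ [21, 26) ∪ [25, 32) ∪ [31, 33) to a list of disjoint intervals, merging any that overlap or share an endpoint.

[21, 26) overlaps/touches [20, 34) → extend to [20, 34).
[25, 32) overlaps/touches [20, 34) → extend to [20, 34).
[31, 33) overlaps/touches [20, 34) → extend to [20, 34).

[20, 34)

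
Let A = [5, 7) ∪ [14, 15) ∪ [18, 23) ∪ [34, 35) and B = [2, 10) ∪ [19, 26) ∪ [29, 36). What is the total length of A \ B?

2

A \ B = [14, 15), [18, 19).
Total: 1 + 1 = 2.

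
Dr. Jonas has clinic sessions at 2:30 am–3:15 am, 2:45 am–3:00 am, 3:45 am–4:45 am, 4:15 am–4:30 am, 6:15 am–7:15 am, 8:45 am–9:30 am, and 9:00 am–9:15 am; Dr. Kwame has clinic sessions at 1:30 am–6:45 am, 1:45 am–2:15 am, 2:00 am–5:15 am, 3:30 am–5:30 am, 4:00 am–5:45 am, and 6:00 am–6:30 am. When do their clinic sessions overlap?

2:30 am–3:15 am, 3:45 am–4:45 am, 6:15 am–6:45 am

First set merges to 2:30 am–3:15 am, 3:45 am–4:45 am, 6:15 am–7:15 am, 8:45 am–9:30 am.
Second set merges to 1:30 am–6:45 am.
2:30 am–3:15 am ∩ B → 2:30 am–3:15 am.
3:45 am–4:45 am ∩ B → 3:45 am–4:45 am.
6:15 am–7:15 am ∩ B → 6:15 am–6:45 am.
8:45 am–9:30 am meets no B interval.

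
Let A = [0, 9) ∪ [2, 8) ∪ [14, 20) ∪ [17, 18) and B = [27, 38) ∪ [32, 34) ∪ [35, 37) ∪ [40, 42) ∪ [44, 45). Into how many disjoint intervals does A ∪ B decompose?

A, merged: [0, 9), [14, 20).
B, merged: [27, 38), [40, 42), [44, 45).
A ∪ B = [0, 9), [14, 20), [27, 38), [40, 42), [44, 45).
That is 5 disjoint pieces.

5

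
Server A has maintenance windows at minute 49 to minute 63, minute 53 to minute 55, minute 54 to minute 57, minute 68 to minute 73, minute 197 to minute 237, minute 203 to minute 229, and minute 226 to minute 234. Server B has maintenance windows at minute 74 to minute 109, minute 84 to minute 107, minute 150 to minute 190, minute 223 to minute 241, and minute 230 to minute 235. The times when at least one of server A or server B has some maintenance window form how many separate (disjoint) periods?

First set merges to minute 49 to minute 63, minute 68 to minute 73, minute 197 to minute 237.
Second set merges to minute 74 to minute 109, minute 150 to minute 190, minute 223 to minute 241.
A ∪ B = minute 49 to minute 63, minute 68 to minute 73, minute 74 to minute 109, minute 150 to minute 190, minute 197 to minute 241.
That is 5 disjoint pieces.

5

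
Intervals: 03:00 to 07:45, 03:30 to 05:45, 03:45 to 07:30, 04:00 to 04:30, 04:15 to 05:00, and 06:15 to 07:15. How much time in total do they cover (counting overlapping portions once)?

4 h 45 min

Merged: 03:00–07:45.
Length: 4 h 45 min.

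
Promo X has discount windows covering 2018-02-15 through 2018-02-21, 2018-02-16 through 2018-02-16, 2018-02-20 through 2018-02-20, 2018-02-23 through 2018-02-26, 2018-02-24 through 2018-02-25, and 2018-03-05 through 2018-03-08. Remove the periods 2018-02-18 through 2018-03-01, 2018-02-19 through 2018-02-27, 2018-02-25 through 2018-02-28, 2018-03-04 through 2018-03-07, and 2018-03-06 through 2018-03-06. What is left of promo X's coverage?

2018-02-15 through 2018-02-17, 2018-03-08 through 2018-03-08

First set merges to 2018-02-15 through 2018-02-21, 2018-02-23 through 2018-02-26, 2018-03-05 through 2018-03-08.
Second set merges to 2018-02-18 through 2018-03-01, 2018-03-04 through 2018-03-07.
2018-02-15 through 2018-02-21 \ B = 2018-02-15 through 2018-02-17.
2018-02-23 through 2018-02-26: entirely removed.
2018-03-05 through 2018-03-08 \ B = 2018-03-08 through 2018-03-08.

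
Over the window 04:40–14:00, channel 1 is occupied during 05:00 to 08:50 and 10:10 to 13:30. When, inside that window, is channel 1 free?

04:40–05:00, 08:50–10:10, 13:30–14:00

The merged coverage is 05:00–08:50, 10:10–13:30.
Gaps within 04:40–14:00: 04:40–05:00, 08:50–10:10, 13:30–14:00.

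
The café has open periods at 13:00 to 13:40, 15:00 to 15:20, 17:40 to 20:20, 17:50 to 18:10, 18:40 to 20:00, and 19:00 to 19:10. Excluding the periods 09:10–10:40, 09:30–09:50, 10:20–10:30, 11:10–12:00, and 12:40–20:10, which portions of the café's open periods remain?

A, merged: 13:00–13:40, 15:00–15:20, 17:40–20:20.
B, merged: 09:10–10:40, 11:10–12:00, 12:40–20:10.
13:00–13:40 lies entirely inside B → drops out.
15:00–15:20 lies entirely inside B → drops out.
17:40–20:20 with B removed leaves 20:10–20:20.

20:10–20:20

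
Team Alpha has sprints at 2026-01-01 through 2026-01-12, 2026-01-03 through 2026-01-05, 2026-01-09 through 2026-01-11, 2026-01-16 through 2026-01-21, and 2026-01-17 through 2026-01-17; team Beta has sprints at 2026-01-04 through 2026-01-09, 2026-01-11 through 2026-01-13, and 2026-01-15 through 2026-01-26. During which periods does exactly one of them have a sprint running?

2026-01-01 through 2026-01-03, 2026-01-10 through 2026-01-10, 2026-01-13 through 2026-01-13, 2026-01-15 through 2026-01-15, 2026-01-22 through 2026-01-26

A, merged: 2026-01-01 through 2026-01-12, 2026-01-16 through 2026-01-21.
A \ B = 2026-01-01 through 2026-01-03, 2026-01-10 through 2026-01-10.
B \ A = 2026-01-13 through 2026-01-13, 2026-01-15 through 2026-01-15, 2026-01-22 through 2026-01-26.
Union of the two gives the symmetric difference.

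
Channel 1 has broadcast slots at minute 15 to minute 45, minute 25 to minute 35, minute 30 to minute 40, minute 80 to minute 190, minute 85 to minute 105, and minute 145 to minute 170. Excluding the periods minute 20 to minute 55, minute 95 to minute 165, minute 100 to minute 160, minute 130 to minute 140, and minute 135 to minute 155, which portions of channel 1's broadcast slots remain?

A, merged: minute 15 to minute 45, minute 80 to minute 190.
B, merged: minute 20 to minute 55, minute 95 to minute 165.
minute 15 to minute 45 minus B → minute 15 to minute 20.
minute 80 to minute 190 minus B → minute 80 to minute 95, minute 165 to minute 190.

minute 15 to minute 20, minute 80 to minute 95, minute 165 to minute 190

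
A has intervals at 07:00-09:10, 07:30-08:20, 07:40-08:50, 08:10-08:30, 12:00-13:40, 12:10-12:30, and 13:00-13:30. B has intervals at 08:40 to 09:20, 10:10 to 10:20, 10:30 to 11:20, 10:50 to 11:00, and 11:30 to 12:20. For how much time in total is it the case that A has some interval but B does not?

First set merges to 07:00-09:10, 12:00-13:40.
Second set merges to 08:40-09:20, 10:10-10:20, 10:30-11:20, 11:30-12:20.
A \ B = 07:00-08:40, 12:20-13:40.
Total: 1 h 40 min + 1 h 20 min = 3 h.

3 h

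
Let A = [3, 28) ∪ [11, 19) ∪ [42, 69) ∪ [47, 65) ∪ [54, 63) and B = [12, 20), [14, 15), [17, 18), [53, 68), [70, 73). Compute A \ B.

[3, 12) ∪ [20, 28) ∪ [42, 53) ∪ [68, 69)

First set merges to [3, 28), [42, 69).
Second set merges to [12, 20), [53, 68), [70, 73).
[3, 28) minus B → [3, 12), [20, 28).
[42, 69) minus B → [42, 53), [68, 69).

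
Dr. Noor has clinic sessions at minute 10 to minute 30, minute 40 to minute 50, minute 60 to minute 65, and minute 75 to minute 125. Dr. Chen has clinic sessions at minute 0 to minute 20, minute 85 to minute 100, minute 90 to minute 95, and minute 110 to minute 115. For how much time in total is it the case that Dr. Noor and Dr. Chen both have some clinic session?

30 minutes

B, merged: minute 0 to minute 20, minute 85 to minute 100, minute 110 to minute 115.
A ∩ B = minute 10 to minute 20, minute 85 to minute 100, minute 110 to minute 115.
Total: 10 minutes + 15 minutes + 5 minutes = 30 minutes.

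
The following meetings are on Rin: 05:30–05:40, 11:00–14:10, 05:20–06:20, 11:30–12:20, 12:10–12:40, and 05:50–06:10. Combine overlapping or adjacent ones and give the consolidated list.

Sort by start: 05:20-06:20, 05:30-05:40, 05:50-06:10, 11:00-14:10, 11:30-12:20, 12:10-12:40.
05:30-05:40 overlaps/touches 05:20-06:20 → extend to 05:20-06:20.
05:50-06:10 overlaps/touches 05:20-06:20 → extend to 05:20-06:20.
11:00-14:10 is disjoint → start new block.
11:30-12:20 overlaps/touches 11:00-14:10 → extend to 11:00-14:10.
12:10-12:40 overlaps/touches 11:00-14:10 → extend to 11:00-14:10.

05:20-06:20, 11:00-14:10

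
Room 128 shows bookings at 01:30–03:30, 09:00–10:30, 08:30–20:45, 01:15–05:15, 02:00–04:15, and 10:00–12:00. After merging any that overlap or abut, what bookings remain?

Sort by start: 01:15–05:15, 01:30–03:30, 02:00–04:15, 08:30–20:45, 09:00–10:30, 10:00–12:00.
01:30–03:30 overlaps/touches 01:15–05:15 → extend to 01:15–05:15.
02:00–04:15 overlaps/touches 01:15–05:15 → extend to 01:15–05:15.
08:30–20:45 is disjoint → start new block.
09:00–10:30 overlaps/touches 08:30–20:45 → extend to 08:30–20:45.
10:00–12:00 overlaps/touches 08:30–20:45 → extend to 08:30–20:45.

01:15–05:15, 08:30–20:45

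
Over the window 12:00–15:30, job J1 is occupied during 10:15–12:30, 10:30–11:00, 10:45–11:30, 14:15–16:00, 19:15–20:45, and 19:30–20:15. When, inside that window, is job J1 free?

12:30-14:15

The merged coverage is 10:15-12:30, 14:15-16:00, 19:15-20:45.
Complement within 12:00-15:30: 12:30-14:15.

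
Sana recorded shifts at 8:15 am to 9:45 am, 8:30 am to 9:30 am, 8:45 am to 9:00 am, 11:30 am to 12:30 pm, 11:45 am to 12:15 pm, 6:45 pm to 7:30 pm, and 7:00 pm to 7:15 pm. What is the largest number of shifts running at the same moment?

3

Walk the sorted start/end points keeping a running depth.
The depth first hits 3 at 8:45 am.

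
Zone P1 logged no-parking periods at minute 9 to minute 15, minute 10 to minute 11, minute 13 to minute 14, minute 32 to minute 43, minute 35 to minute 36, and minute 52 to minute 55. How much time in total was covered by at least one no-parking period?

Merged: minute 9 to minute 15, minute 32 to minute 43, minute 52 to minute 55.
Lengths: 6 minutes + 11 minutes + 3 minutes = 20 minutes.

20 minutes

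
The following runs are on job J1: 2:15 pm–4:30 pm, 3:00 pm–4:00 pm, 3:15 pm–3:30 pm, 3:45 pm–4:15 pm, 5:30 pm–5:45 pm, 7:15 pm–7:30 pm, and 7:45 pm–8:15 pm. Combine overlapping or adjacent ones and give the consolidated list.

3:00 pm–4:00 pm overlaps/touches 2:15 pm–4:30 pm → extend to 2:15 pm–4:30 pm.
3:15 pm–3:30 pm overlaps/touches 2:15 pm–4:30 pm → extend to 2:15 pm–4:30 pm.
3:45 pm–4:15 pm overlaps/touches 2:15 pm–4:30 pm → extend to 2:15 pm–4:30 pm.
5:30 pm–5:45 pm is disjoint → start new block.
7:15 pm–7:30 pm is disjoint → start new block.
7:45 pm–8:15 pm is disjoint → start new block.

2:15 pm–4:30 pm, 5:30 pm–5:45 pm, 7:15 pm–7:30 pm, 7:45 pm–8:15 pm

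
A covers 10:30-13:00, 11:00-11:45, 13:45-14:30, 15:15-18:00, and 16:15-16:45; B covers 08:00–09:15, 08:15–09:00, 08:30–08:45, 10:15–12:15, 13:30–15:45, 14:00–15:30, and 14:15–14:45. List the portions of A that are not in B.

12:15–13:00, 15:45–18:00

A, merged: 10:30–13:00, 13:45–14:30, 15:15–18:00.
B, merged: 08:00–09:15, 10:15–12:15, 13:30–15:45.
10:30–13:00 \ B = 12:15–13:00.
13:45–14:30: entirely removed.
15:15–18:00 \ B = 15:45–18:00.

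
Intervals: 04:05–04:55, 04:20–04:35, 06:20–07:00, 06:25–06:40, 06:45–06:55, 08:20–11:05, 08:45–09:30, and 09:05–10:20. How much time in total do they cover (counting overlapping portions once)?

Merged: 04:05–04:55, 06:20–07:00, 08:20–11:05.
Lengths: 50 min + 40 min + 2 h 45 min = 4 h 15 min.

4 h 15 min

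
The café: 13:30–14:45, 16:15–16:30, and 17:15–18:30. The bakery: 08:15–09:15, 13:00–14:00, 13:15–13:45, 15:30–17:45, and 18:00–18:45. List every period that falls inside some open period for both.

13:30–14:00, 16:15–16:30, 17:15–17:45, 18:00–18:30

Merge the second list: 08:15–09:15, 13:00–14:00, 15:30–17:45, 18:00–18:45.
13:30–14:45 ∩ B → 13:30–14:00.
16:15–16:30 ∩ B → 16:15–16:30.
17:15–18:30 ∩ B → 17:15–17:45, 18:00–18:30.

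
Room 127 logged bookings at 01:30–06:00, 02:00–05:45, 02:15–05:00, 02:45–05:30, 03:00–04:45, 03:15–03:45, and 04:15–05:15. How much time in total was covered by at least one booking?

4 h 30 min

Merged: 01:30–06:00.
Length: 4 h 30 min.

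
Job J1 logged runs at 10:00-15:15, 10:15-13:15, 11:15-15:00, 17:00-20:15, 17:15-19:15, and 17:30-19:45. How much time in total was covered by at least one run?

8 h 30 min

Merged: 10:00–15:15, 17:00–20:15.
Lengths: 5 h 15 min + 3 h 15 min = 8 h 30 min.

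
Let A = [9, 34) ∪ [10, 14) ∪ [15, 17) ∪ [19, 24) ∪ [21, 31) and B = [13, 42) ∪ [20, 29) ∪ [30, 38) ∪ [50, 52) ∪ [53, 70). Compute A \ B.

[9, 13)

First set merges to [9, 34).
Second set merges to [13, 42), [50, 52), [53, 70).
[9, 34) minus B → [9, 13).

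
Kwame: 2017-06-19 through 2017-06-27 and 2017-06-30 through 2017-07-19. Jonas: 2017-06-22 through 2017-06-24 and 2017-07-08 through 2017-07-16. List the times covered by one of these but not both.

2017-06-19 through 2017-06-21, 2017-06-25 through 2017-06-27, 2017-06-30 through 2017-07-07, 2017-07-17 through 2017-07-19

A \ B = 2017-06-19 through 2017-06-21, 2017-06-25 through 2017-06-27, 2017-06-30 through 2017-07-07, 2017-07-17 through 2017-07-19.
B \ A = none.
Union of the two gives the symmetric difference.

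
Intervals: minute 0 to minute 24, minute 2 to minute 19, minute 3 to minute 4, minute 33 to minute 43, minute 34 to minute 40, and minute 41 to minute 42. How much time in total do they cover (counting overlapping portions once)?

Merged: minute 0 to minute 24, minute 33 to minute 43.
Lengths: 24 minutes + 10 minutes = 34 minutes.

34 minutes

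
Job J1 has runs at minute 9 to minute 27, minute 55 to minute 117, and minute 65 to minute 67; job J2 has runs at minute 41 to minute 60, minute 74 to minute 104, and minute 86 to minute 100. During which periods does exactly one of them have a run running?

First set merges to minute 9 to minute 27, minute 55 to minute 117.
Second set merges to minute 41 to minute 60, minute 74 to minute 104.
Only in the first: minute 9 to minute 27, minute 60 to minute 74, minute 104 to minute 117.
Only in the second: minute 41 to minute 55.
Together these are the periods covered by exactly one.

minute 9 to minute 27, minute 41 to minute 55, minute 60 to minute 74, minute 104 to minute 117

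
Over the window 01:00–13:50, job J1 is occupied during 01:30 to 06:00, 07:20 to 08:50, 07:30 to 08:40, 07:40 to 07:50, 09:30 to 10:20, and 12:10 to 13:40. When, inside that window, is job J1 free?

01:00–01:30, 06:00–07:20, 08:50–09:30, 10:20–12:10, 13:40–13:50

Covered (merged): 01:30–06:00, 07:20–08:50, 09:30–10:20, 12:10–13:40.
Complement within 01:00–13:50: 01:00–01:30, 06:00–07:20, 08:50–09:30, 10:20–12:10, 13:40–13:50.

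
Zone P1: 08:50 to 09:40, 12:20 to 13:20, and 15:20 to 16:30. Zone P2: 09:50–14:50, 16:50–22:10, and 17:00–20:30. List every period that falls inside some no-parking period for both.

Second set merges to 09:50–14:50, 16:50–22:10.
08:50–09:40 meets no B interval.
12:20–13:20 ∩ B → 12:20–13:20.
15:20–16:30 meets no B interval.

12:20–13:20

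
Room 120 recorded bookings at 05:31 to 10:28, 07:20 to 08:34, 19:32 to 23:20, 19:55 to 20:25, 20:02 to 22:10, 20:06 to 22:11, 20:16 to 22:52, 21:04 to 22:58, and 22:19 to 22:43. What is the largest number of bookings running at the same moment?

Walk the sorted start/end points keeping a running depth.
The depth first hits 5 at 20:16.

5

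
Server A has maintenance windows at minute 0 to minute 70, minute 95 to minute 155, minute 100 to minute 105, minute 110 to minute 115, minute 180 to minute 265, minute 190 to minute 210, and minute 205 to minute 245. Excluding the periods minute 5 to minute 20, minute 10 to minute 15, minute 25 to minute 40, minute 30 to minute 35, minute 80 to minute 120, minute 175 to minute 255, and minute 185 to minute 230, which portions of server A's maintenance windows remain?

minute 0 to minute 5, minute 20 to minute 25, minute 40 to minute 70, minute 120 to minute 155, minute 255 to minute 265

Merge the first list: minute 0 to minute 70, minute 95 to minute 155, minute 180 to minute 265.
Merge the second list: minute 5 to minute 20, minute 25 to minute 40, minute 80 to minute 120, minute 175 to minute 255.
minute 0 to minute 70 \ B = minute 0 to minute 5, minute 20 to minute 25, minute 40 to minute 70.
minute 95 to minute 155 \ B = minute 120 to minute 155.
minute 180 to minute 265 \ B = minute 255 to minute 265.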